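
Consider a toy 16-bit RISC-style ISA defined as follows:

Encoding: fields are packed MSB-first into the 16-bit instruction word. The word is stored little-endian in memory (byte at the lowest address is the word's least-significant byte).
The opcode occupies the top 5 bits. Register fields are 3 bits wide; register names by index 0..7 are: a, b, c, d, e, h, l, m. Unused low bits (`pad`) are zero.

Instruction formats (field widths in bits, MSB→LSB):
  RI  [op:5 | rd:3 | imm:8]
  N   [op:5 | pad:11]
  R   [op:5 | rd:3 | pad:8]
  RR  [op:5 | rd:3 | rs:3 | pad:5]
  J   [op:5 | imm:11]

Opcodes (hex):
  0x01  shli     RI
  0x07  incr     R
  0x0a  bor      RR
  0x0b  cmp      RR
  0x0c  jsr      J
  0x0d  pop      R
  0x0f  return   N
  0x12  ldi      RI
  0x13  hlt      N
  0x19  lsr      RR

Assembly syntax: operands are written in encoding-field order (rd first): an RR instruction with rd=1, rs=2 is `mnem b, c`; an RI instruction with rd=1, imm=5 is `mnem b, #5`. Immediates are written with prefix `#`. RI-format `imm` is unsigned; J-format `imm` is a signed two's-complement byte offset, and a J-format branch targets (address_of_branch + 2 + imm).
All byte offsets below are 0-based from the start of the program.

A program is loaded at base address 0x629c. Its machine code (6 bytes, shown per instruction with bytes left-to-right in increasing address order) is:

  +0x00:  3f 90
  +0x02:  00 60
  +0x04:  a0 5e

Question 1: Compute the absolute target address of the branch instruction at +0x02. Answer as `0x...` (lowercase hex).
0x62a0

@+02  little-endian(00 60) = 0x6000
  top 5b → 0xc → jsr [J]
  [10:0] imm=0 = #0
  target = base 0x629c + off 0x02 + 2 + imm 0 = 0x62a0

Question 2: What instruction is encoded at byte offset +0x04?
off 0x04: read a0 5e as little → 0x5ea0
  top 5b → 0xb → cmp [RR]
  rd@[10:8]=0x6 ⇒ l
  rs@[7:5]=0x5 ⇒ h

cmp l, h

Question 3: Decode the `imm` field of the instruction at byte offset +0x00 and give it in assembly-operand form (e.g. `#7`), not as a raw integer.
@+00  little-endian(3f 90) = 0x903f
  top 5b → 0x12 → ldi [RI]
  rd@[10:8]=0x0 ⇒ a
  imm@[7:0]=0x3f ⇒ #63

#63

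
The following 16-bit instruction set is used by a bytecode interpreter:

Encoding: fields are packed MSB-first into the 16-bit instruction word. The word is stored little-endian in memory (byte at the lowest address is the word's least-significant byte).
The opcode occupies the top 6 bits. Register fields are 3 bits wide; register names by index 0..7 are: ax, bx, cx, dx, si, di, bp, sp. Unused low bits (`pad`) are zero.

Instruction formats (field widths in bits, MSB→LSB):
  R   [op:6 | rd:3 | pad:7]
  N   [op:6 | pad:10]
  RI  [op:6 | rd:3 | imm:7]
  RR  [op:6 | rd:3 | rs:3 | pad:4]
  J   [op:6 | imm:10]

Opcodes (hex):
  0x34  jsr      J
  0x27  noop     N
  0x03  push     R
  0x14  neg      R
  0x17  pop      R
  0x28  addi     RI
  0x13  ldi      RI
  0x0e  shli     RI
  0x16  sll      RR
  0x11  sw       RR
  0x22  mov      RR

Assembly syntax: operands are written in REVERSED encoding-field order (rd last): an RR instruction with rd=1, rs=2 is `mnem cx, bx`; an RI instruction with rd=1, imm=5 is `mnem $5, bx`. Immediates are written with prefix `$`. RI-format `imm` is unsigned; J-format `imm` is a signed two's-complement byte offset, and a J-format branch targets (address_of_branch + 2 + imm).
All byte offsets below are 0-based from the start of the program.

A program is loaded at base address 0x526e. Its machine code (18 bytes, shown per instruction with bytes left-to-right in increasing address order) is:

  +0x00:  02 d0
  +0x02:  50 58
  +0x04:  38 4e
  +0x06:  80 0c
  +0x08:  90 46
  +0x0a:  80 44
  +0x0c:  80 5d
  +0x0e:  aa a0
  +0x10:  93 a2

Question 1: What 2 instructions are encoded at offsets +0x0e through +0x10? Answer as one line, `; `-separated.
addi $42, bx; addi $19, di

+0x0e: aa a0 ⇒ word 0xa0aa (little)
  opcode bits[15:10]=0x28: addi/RI
  [9:7] rd=1 = bx
  [6:0] imm=42 = $42
+0x10: 93 a2 ⇒ word 0xa293 (little)
  opcode bits[15:10]=0x28: addi/RI
  [9:7] rd=5 = di
  [6:0] imm=19 = $19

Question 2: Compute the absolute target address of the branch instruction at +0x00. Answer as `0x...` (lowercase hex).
off 0x00: read 02 d0 as little → 0xd002
  opcode bits[15:10]=0x34: jsr/J
  imm: (w>>0)&0x3ff=0x2 → $2
  target = base 0x526e + off 0x00 + 2 + imm 2 = 0x5272

0x5272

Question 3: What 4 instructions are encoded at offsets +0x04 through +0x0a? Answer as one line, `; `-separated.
ldi $56, si; push bx; sw bx, di; sw ax, bx

+0x04: 38 4e ⇒ word 0x4e38 (little)
  top 6b → 0x13 → ldi [RI]
  rd@[9:7]=0x4 ⇒ si
  imm@[6:0]=0x38 ⇒ $56
+0x06: 80 0c ⇒ word 0x0c80 (little)
  top 6b → 0x3 → push [R]
  rd@[9:7]=0x1 ⇒ bx
+0x08: 90 46 ⇒ word 0x4690 (little)
  top 6b → 0x11 → sw [RR]
  rd@[9:7]=0x5 ⇒ di
  rs@[6:4]=0x1 ⇒ bx
+0x0a: 80 44 ⇒ word 0x4480 (little)
  top 6b → 0x11 → sw [RR]
  rd@[9:7]=0x1 ⇒ bx
  rs@[6:4]=0x0 ⇒ ax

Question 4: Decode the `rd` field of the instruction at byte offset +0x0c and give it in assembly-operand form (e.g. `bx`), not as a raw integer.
+0x0c: 80 5d ⇒ word 0x5d80 (little)
  top 6b → 0x17 → pop [R]
  [9:7] rd=3 = dx

dx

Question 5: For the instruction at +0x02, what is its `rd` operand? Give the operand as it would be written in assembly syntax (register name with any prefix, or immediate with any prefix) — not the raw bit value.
off 0x02: read 50 58 as little → 0x5850
  opcode bits[15:10]=0x16: sll/RR
  rd@[9:7]=0x0 ⇒ ax
  rs@[6:4]=0x5 ⇒ di

ax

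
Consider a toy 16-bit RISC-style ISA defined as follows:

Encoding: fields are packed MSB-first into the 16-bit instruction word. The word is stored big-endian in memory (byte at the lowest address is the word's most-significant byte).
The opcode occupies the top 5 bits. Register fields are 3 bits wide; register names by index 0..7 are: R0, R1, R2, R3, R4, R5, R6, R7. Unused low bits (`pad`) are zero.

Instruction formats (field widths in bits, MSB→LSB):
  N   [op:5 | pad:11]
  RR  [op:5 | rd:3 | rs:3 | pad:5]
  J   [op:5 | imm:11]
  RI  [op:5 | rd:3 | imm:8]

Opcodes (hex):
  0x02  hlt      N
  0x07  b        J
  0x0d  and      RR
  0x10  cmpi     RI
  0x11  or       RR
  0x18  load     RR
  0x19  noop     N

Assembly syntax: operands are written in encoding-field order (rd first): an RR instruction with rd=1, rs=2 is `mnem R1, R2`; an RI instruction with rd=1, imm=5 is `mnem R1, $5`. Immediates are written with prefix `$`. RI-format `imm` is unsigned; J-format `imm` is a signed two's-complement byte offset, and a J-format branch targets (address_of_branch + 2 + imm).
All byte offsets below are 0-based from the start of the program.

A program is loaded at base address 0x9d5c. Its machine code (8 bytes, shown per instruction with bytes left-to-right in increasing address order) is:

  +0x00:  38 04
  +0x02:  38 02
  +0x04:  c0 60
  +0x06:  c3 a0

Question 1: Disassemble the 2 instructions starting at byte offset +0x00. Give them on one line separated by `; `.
[00] 38 04 → 0x3804
  top 5b → 0x7 → b [J]
  imm@[10:0]=0x4 ⇒ $4
[02] 38 02 → 0x3802
  top 5b → 0x7 → b [J]
  imm@[10:0]=0x2 ⇒ $2

b $4; b $2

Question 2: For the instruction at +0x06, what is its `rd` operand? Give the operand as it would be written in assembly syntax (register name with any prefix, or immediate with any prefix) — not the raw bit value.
R3

@+06  big-endian(c3 a0) = 0xc3a0
  op=0xc3a0>>11=0x18 ⇒ load (RR)
  [10:8] rd=3 = R3
  [7:5] rs=5 = R5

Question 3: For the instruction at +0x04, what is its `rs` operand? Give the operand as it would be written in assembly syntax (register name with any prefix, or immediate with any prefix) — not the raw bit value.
+0x04: c0 60 ⇒ word 0xc060 (big)
  opcode bits[15:11]=0x18: load/RR
  rd@[10:8]=0x0 ⇒ R0
  rs@[7:5]=0x3 ⇒ R3

R3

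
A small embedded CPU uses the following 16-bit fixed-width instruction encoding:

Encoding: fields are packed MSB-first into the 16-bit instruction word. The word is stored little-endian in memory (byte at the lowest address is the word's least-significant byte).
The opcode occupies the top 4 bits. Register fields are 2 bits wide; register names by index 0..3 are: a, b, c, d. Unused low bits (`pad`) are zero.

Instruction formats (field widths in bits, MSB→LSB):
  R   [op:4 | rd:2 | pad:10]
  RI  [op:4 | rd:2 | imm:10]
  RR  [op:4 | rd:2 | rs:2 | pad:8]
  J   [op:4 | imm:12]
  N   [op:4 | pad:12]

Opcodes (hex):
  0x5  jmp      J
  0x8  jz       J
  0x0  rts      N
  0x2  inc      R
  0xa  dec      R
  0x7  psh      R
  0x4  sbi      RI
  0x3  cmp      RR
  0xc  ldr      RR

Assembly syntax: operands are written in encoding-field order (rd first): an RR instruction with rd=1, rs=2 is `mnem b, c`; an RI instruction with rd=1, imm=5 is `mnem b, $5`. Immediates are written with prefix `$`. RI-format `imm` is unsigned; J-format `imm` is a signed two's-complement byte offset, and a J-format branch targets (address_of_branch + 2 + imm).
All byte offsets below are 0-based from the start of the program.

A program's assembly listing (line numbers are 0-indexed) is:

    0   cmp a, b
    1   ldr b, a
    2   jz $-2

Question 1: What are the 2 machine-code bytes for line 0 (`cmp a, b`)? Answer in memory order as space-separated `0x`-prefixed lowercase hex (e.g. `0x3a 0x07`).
0x00 0x31

L0: cmp op=0x3:4|rd=0:2|rs=1:2|pad=0:8 ⇒ 0x3100 ⇒ little 00 31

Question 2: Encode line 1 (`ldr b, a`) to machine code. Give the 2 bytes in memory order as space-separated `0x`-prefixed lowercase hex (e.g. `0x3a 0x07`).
1. ldr fields op=0xc:4|rd=1:2|rs=0:2|pad=0:8 → word c400h → 00 c4

0x00 0xc4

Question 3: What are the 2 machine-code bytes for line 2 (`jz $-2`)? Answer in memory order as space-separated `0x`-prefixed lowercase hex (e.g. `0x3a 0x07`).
0xfe 0x8f

L2: jz op=0x8:4|imm=-2:12 ⇒ 0x8ffe ⇒ little fe 8f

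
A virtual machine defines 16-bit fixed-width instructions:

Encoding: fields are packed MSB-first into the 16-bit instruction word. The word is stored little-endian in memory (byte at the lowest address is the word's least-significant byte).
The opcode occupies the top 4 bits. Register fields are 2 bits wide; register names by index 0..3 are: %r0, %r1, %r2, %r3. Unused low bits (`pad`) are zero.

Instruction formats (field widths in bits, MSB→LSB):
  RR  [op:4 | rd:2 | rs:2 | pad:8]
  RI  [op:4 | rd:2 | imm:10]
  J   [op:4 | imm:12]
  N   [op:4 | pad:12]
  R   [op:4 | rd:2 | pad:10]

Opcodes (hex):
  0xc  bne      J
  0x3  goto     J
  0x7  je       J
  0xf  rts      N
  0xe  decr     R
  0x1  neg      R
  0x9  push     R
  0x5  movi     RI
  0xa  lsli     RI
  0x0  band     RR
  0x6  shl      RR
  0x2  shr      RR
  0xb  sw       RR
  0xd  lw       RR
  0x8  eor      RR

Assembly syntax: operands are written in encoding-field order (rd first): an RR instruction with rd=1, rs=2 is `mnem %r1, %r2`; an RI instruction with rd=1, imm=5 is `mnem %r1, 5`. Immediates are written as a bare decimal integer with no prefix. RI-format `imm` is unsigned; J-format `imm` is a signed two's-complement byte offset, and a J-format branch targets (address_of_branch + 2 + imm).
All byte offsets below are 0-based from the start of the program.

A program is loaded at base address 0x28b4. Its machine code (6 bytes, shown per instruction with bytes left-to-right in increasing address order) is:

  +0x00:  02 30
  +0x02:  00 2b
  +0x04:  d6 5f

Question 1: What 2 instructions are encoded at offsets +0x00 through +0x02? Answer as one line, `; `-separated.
goto 2; shr %r2, %r3

[00] 02 30 → 0x3002
  op=0x3002>>12=0x3 ⇒ goto (J)
  imm: (w>>0)&0xfff=0x2 → 2
[02] 00 2b → 0x2b00
  op=0x2b00>>12=0x2 ⇒ shr (RR)
  rd: (w>>10)&0x3=0x2 → %r2
  rs: (w>>8)&0x3=0x3 → %r3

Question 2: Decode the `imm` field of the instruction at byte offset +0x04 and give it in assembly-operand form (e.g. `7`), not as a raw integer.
@+04  little-endian(d6 5f) = 0x5fd6
  top 4b → 0x5 → movi [RI]
  rd: (w>>10)&0x3=0x3 → %r3
  imm: (w>>0)&0x3ff=0x3d6 → 982

982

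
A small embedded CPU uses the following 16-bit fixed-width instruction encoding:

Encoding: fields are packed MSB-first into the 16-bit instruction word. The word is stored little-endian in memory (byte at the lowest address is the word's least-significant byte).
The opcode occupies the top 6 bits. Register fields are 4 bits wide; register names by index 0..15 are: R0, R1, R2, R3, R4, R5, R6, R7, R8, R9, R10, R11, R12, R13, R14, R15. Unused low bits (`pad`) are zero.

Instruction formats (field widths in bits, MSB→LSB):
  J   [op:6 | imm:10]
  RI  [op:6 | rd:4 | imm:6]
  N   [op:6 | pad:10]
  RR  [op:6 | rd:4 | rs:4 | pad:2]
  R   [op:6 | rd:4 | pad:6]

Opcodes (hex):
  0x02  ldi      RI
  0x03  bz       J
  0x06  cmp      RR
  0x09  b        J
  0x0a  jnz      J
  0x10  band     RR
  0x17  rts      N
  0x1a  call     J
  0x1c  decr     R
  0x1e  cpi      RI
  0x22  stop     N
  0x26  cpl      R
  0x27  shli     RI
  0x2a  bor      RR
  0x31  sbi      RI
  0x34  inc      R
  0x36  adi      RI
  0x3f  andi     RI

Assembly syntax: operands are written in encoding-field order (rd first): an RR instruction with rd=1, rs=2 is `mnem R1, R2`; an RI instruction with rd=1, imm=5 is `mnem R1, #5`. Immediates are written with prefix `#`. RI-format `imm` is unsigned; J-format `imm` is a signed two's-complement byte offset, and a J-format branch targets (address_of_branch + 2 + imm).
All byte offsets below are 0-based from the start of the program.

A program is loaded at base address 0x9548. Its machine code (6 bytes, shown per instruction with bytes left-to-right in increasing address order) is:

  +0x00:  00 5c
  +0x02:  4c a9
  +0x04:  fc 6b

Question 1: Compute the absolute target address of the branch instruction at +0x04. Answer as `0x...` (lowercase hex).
0x954a

[04] fc 6b → 0x6bfc
  top 6b → 0x1a → call [J]
  imm@[9:0]=0x3fc (s10→-4) ⇒ #-4
  target = base 0x9548 + off 0x04 + 2 + imm -4 = 0x954a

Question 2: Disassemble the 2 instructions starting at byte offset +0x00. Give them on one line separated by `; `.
rts; bor R5, R3

[00] 00 5c → 0x5c00
  top 6b → 0x17 → rts [N]
[02] 4c a9 → 0xa94c
  top 6b → 0x2a → bor [RR]
  rd@[9:6]=0x5 ⇒ R5
  rs@[5:2]=0x3 ⇒ R3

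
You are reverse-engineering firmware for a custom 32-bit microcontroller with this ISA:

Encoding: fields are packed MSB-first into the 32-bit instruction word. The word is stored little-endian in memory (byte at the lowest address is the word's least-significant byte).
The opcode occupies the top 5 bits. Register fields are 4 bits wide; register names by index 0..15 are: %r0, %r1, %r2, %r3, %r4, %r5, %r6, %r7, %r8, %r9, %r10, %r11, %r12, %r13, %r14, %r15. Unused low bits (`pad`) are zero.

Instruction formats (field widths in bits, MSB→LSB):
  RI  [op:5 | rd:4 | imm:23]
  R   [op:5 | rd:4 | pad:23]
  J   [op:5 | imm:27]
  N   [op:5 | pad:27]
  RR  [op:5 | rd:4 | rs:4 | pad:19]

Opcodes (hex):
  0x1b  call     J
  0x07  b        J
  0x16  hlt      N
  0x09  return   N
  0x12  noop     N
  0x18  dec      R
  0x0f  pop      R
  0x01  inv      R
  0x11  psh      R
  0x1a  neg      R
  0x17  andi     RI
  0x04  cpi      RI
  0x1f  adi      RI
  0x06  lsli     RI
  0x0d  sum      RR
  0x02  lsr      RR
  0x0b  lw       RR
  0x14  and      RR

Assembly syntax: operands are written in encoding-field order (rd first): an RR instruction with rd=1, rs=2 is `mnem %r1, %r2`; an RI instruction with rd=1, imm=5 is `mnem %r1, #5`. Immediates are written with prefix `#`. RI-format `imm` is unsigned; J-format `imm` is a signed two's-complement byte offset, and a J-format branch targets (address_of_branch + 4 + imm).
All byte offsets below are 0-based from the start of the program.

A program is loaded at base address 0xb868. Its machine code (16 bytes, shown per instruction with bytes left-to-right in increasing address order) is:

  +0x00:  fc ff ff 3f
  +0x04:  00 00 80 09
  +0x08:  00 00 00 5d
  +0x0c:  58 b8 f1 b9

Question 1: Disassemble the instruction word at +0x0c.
andi %r3, #7452760

+0x0c: 58 b8 f1 b9 ⇒ word 0xb9f1b858 (little)
  op=0xb9f1b858>>27=0x17 ⇒ andi (RI)
  [26:23] rd=3 = %r3
  [22:0] imm=7452760 = #7452760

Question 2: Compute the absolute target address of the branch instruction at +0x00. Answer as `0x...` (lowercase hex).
0xb868

@+00  little-endian(fc ff ff 3f) = 0x3ffffffc
  top 5b → 0x7 → b [J]
  imm@[26:0]=0x7fffffc (s27→-4) ⇒ #-4
  target = base 0xb868 + off 0x00 + 4 + imm -4 = 0xb868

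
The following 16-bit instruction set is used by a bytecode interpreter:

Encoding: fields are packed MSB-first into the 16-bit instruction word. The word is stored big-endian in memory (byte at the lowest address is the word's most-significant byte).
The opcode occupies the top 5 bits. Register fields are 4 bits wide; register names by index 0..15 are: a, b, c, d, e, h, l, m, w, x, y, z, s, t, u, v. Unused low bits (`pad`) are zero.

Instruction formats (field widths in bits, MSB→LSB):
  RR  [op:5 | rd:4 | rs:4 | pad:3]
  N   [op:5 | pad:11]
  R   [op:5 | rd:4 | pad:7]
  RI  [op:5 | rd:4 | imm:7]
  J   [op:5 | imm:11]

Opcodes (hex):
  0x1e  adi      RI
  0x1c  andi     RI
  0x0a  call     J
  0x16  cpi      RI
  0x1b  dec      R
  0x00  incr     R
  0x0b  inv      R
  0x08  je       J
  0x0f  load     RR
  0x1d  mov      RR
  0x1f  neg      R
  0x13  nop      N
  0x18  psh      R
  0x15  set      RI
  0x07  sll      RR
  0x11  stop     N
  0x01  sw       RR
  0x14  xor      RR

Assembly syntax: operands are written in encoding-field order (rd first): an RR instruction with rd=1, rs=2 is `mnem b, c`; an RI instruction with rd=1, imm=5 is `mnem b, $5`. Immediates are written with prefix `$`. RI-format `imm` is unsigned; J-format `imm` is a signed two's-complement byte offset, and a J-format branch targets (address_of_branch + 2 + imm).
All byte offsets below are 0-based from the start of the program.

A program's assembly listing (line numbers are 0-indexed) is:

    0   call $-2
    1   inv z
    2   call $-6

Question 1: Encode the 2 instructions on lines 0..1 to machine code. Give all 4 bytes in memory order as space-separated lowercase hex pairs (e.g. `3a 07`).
0. call fields op=0xa:5|imm=-2:11 → word 57feh → 57 fe
1. inv fields op=0xb:5|rd=11:4|pad=0:7 → word 5d80h → 5d 80

57 fe 5d 80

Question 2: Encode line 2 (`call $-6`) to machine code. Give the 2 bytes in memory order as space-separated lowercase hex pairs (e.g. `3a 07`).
L2: call op=0xa:5|imm=-6:11 ⇒ 0x57fa ⇒ big 57 fa

57 fa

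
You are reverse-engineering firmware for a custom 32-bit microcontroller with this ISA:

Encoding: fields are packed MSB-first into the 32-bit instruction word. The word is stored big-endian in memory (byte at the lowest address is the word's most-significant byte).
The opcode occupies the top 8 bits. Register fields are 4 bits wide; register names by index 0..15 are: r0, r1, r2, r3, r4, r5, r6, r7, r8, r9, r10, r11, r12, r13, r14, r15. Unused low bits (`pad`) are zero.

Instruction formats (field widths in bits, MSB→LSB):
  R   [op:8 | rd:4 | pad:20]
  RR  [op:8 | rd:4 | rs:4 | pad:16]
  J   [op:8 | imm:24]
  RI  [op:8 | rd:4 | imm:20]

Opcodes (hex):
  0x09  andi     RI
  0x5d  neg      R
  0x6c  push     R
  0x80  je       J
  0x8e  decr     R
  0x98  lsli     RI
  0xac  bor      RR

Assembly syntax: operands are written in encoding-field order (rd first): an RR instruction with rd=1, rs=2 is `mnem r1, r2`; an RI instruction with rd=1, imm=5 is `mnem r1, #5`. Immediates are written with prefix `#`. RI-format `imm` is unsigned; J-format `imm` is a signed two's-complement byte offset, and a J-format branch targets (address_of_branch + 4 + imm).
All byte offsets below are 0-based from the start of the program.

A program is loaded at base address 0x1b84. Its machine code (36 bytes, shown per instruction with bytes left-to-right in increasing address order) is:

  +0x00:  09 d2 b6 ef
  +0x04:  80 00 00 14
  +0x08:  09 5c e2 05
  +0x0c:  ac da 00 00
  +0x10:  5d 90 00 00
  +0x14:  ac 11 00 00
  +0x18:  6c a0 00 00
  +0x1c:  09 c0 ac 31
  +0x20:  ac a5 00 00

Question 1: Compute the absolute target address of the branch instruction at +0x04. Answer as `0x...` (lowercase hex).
[04] 80 00 00 14 → 0x80000014
  op=0x80000014>>24=0x80 ⇒ je (J)
  imm: (w>>0)&0xffffff=0x14 → #20
  target = base 0x1b84 + off 0x04 + 4 + imm 20 = 0x1ba0

0x1ba0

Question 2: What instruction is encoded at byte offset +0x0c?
bor r13, r10

[0c] ac da 00 00 → 0xacda0000
  top 8b → 0xac → bor [RR]
  rd@[23:20]=0xd ⇒ r13
  rs@[19:16]=0xa ⇒ r10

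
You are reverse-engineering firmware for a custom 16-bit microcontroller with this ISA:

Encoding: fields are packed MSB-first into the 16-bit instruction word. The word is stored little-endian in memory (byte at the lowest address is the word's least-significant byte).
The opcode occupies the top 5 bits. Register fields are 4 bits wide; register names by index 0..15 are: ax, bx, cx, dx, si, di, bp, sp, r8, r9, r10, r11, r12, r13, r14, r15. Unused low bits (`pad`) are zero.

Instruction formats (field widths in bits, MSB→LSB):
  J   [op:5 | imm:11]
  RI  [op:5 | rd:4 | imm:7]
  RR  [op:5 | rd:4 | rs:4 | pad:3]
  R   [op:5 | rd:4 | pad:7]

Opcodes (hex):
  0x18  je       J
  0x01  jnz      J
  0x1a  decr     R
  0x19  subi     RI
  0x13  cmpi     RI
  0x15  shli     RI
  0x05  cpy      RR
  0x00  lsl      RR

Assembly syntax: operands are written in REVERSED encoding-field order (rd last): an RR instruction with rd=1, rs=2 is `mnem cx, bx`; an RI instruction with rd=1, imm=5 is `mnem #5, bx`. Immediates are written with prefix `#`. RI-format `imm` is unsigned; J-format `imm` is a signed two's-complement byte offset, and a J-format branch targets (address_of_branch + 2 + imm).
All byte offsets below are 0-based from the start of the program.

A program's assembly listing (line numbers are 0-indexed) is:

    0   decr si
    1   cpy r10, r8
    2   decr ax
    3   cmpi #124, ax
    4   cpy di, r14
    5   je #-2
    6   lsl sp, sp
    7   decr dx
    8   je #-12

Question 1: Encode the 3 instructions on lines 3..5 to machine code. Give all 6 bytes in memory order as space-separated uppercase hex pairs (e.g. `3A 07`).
3. cmpi fields op=0x13:5|rd=0:4|imm=124:7 → word 987ch → 7c 98
4. cpy fields op=0x5:5|rd=14:4|rs=5:4|pad=0:3 → word 2f28h → 28 2f
5. je fields op=0x18:5|imm=-2:11 → word c7feh → fe c7

7C 98 28 2F FE C7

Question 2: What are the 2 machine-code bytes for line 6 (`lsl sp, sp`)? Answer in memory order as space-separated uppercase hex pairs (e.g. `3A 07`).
B8 03

line 6 (lsl): pack op=0x0:5|rd=7:4|rs=7:4|pad=0:3 = 0x03b8; little→ b8 03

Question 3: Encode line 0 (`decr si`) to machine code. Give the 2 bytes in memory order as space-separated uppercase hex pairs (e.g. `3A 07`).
line 0 (decr): pack op=0x1a:5|rd=4:4|pad=0:7 = 0xd200; little→ 00 d2

00 D2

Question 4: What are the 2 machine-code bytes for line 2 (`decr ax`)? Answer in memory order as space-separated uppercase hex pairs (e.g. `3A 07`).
00 D0

line 2 (decr): pack op=0x1a:5|rd=0:4|pad=0:7 = 0xd000; little→ 00 d0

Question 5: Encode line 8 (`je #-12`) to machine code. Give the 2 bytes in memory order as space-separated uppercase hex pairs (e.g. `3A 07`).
F4 C7

L8: je op=0x18:5|imm=-12:11 ⇒ 0xc7f4 ⇒ little f4 c7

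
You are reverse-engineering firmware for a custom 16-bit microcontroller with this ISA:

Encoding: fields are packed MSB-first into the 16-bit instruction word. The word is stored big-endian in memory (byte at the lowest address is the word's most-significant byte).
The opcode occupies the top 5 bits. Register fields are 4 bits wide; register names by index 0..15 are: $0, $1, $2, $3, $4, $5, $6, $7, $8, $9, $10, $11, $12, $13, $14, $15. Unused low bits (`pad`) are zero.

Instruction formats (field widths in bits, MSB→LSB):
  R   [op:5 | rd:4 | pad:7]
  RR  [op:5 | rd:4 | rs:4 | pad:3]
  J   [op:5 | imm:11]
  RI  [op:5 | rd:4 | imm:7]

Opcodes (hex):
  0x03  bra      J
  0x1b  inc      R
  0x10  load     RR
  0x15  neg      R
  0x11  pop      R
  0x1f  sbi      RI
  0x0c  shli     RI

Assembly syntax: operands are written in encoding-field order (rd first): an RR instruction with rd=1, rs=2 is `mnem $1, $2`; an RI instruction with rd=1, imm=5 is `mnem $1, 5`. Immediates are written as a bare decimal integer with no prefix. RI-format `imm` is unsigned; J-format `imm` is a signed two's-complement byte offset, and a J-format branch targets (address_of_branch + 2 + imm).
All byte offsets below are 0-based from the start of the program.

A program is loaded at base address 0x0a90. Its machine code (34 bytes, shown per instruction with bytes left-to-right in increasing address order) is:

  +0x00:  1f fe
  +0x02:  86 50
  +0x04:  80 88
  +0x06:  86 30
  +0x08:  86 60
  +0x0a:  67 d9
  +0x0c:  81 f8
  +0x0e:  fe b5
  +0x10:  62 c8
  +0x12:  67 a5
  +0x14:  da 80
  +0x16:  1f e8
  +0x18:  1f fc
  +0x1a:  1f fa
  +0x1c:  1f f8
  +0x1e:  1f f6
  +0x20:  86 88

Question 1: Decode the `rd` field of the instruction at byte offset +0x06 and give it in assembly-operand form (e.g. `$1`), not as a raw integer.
[06] 86 30 → 0x8630
  op=0x8630>>11=0x10 ⇒ load (RR)
  [10:7] rd=12 = $12
  [6:3] rs=6 = $6

$12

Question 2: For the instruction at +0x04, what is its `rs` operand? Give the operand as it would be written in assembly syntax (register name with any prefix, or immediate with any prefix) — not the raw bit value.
[04] 80 88 → 0x8088
  opcode bits[15:11]=0x10: load/RR
  rd: (w>>7)&0xf=0x1 → $1
  rs: (w>>3)&0xf=0x1 → $1

$1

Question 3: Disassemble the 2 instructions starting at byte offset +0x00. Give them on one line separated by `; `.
+0x00: 1f fe ⇒ word 0x1ffe (big)
  op=0x1ffe>>11=0x3 ⇒ bra (J)
  imm@[10:0]=0x7fe (s11→-2) ⇒ -2
+0x02: 86 50 ⇒ word 0x8650 (big)
  op=0x8650>>11=0x10 ⇒ load (RR)
  rd@[10:7]=0xc ⇒ $12
  rs@[6:3]=0xa ⇒ $10

bra -2; load $12, $10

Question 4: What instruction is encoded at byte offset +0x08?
load $12, $12

off 0x08: read 86 60 as big → 0x8660
  op=0x8660>>11=0x10 ⇒ load (RR)
  [10:7] rd=12 = $12
  [6:3] rs=12 = $12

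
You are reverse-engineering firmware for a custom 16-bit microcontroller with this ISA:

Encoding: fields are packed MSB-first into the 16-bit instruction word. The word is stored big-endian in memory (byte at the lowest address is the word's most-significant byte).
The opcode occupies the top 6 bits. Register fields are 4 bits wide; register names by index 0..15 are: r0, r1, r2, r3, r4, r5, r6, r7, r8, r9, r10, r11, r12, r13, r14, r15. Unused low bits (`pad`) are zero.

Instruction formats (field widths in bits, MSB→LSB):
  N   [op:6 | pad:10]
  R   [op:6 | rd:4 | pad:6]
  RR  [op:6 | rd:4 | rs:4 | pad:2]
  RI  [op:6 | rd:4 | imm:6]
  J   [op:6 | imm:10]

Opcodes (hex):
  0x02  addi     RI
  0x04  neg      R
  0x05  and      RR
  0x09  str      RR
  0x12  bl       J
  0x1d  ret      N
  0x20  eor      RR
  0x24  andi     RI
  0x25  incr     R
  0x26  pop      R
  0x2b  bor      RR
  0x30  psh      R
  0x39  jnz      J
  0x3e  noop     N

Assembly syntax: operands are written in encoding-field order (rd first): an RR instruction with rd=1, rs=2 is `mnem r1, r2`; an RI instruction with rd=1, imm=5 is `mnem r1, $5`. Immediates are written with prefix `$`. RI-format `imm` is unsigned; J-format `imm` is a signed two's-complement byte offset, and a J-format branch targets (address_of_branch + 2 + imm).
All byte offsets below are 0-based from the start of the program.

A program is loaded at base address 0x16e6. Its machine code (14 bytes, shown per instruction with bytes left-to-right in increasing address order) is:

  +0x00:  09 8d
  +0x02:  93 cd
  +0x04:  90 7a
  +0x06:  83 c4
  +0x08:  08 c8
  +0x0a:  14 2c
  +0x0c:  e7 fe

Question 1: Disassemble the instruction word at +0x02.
andi r15, $13

+0x02: 93 cd ⇒ word 0x93cd (big)
  opcode bits[15:10]=0x24: andi/RI
  rd@[9:6]=0xf ⇒ r15
  imm@[5:0]=0xd ⇒ $13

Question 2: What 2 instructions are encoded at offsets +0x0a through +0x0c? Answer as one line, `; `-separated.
[0a] 14 2c → 0x142c
  op=0x142c>>10=0x5 ⇒ and (RR)
  [9:6] rd=0 = r0
  [5:2] rs=11 = r11
[0c] e7 fe → 0xe7fe
  op=0xe7fe>>10=0x39 ⇒ jnz (J)
  [9:0] imm=1022 (s10→-2) = $-2

and r0, r11; jnz $-2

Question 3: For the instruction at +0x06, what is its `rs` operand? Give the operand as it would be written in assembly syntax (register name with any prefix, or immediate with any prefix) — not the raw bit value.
r1

off 0x06: read 83 c4 as big → 0x83c4
  opcode bits[15:10]=0x20: eor/RR
  rd: (w>>6)&0xf=0xf → r15
  rs: (w>>2)&0xf=0x1 → r1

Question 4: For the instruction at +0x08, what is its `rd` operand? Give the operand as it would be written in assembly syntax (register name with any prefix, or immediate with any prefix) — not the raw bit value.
r3

@+08  big-endian(08 c8) = 0x08c8
  op=0x08c8>>10=0x2 ⇒ addi (RI)
  rd@[9:6]=0x3 ⇒ r3
  imm@[5:0]=0x8 ⇒ $8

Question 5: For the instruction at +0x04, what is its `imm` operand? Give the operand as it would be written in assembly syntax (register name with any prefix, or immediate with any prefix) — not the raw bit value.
$58

+0x04: 90 7a ⇒ word 0x907a (big)
  opcode bits[15:10]=0x24: andi/RI
  rd@[9:6]=0x1 ⇒ r1
  imm@[5:0]=0x3a ⇒ $58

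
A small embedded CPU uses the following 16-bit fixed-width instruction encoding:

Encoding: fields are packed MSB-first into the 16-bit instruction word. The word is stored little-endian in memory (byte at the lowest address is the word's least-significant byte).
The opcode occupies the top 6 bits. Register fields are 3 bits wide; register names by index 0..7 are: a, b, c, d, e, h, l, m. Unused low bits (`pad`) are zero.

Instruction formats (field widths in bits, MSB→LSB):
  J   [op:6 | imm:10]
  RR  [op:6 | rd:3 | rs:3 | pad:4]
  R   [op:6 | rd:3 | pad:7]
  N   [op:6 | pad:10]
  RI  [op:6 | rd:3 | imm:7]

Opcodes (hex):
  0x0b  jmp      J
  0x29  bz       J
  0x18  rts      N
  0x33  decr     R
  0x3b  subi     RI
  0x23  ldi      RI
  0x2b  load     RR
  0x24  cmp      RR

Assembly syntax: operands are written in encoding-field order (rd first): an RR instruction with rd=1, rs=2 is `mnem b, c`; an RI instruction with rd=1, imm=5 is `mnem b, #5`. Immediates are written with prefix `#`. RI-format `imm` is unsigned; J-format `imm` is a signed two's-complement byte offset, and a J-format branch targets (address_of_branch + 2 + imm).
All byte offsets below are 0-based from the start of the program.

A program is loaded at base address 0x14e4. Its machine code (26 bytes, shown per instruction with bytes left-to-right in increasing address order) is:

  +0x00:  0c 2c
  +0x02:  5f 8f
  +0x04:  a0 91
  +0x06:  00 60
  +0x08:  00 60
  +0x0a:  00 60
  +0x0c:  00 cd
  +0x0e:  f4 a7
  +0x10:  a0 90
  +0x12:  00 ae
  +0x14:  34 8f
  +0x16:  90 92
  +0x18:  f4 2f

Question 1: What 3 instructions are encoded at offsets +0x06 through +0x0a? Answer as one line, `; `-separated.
[06] 00 60 → 0x6000
  top 6b → 0x18 → rts [N]
[08] 00 60 → 0x6000
  top 6b → 0x18 → rts [N]
[0a] 00 60 → 0x6000
  top 6b → 0x18 → rts [N]

rts; rts; rts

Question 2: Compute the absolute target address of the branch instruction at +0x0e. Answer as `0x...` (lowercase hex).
0x14e8

@+0e  little-endian(f4 a7) = 0xa7f4
  opcode bits[15:10]=0x29: bz/J
  imm: (w>>0)&0x3ff=0x3f4 (s10→-12) → #-12
  target = base 0x14e4 + off 0x0e + 2 + imm -12 = 0x14e8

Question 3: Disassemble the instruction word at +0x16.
+0x16: 90 92 ⇒ word 0x9290 (little)
  opcode bits[15:10]=0x24: cmp/RR
  [9:7] rd=5 = h
  [6:4] rs=1 = b

cmp h, b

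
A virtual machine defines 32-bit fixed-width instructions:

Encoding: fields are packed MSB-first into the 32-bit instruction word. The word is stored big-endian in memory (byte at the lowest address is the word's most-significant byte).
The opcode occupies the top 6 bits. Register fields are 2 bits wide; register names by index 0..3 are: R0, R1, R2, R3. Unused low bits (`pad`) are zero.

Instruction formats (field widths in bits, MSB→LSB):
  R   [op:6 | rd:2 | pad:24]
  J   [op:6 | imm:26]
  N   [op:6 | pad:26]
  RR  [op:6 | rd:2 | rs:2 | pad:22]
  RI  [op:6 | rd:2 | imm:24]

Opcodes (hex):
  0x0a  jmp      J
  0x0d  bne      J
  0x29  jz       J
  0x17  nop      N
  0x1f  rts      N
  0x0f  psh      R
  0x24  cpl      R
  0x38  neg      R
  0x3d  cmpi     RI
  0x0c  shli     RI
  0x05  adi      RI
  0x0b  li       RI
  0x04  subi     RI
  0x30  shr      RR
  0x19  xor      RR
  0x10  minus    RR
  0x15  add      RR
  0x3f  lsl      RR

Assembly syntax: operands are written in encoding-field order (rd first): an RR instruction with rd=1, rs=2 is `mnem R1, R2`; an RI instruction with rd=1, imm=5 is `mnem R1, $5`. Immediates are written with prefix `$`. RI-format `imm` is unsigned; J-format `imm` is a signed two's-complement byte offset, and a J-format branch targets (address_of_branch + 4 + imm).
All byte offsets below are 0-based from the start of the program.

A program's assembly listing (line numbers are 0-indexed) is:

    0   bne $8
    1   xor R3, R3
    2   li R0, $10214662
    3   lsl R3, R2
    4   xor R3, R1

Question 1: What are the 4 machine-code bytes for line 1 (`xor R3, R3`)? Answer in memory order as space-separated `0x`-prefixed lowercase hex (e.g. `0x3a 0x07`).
0x67 0xc0 0x00 0x00

line 1 (xor): pack op=0x19:6|rd=3:2|rs=3:2|pad=0:22 = 0x67c00000; big→ 67 c0 00 00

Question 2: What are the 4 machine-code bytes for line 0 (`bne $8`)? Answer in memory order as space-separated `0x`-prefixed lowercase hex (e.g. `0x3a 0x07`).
line 0 (bne): pack op=0xd:6|imm=8:26 = 0x34000008; big→ 34 00 00 08

0x34 0x00 0x00 0x08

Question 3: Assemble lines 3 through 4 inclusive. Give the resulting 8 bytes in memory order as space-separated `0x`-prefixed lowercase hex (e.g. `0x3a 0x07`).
0xff 0x80 0x00 0x00 0x67 0x40 0x00 0x00

L3: lsl op=0x3f:6|rd=3:2|rs=2:2|pad=0:22 ⇒ 0xff800000 ⇒ big ff 80 00 00
L4: xor op=0x19:6|rd=3:2|rs=1:2|pad=0:22 ⇒ 0x67400000 ⇒ big 67 40 00 00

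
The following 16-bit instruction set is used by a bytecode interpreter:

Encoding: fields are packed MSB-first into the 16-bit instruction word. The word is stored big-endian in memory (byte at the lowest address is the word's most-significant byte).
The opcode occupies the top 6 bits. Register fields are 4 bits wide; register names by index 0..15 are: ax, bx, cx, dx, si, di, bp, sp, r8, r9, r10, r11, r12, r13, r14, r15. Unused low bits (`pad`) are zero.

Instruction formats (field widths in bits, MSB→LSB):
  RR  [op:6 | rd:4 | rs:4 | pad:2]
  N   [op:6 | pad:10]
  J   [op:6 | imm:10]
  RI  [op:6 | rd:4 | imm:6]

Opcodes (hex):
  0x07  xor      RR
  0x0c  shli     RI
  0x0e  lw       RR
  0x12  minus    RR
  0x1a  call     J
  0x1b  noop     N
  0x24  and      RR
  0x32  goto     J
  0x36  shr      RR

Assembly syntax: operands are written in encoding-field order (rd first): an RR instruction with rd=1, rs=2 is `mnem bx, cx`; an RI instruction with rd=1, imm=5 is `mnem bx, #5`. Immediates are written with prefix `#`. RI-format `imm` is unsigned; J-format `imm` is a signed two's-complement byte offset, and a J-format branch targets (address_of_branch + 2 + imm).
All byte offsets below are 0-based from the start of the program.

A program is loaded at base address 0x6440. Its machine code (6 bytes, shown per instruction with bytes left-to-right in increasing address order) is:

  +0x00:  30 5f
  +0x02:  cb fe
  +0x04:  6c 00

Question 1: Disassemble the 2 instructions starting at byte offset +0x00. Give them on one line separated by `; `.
shli bx, #31; goto #-2

[00] 30 5f → 0x305f
  opcode bits[15:10]=0xc: shli/RI
  rd: (w>>6)&0xf=0x1 → bx
  imm: (w>>0)&0x3f=0x1f → #31
[02] cb fe → 0xcbfe
  opcode bits[15:10]=0x32: goto/J
  imm: (w>>0)&0x3ff=0x3fe (s10→-2) → #-2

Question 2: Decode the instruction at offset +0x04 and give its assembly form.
off 0x04: read 6c 00 as big → 0x6c00
  top 6b → 0x1b → noop [N]

noop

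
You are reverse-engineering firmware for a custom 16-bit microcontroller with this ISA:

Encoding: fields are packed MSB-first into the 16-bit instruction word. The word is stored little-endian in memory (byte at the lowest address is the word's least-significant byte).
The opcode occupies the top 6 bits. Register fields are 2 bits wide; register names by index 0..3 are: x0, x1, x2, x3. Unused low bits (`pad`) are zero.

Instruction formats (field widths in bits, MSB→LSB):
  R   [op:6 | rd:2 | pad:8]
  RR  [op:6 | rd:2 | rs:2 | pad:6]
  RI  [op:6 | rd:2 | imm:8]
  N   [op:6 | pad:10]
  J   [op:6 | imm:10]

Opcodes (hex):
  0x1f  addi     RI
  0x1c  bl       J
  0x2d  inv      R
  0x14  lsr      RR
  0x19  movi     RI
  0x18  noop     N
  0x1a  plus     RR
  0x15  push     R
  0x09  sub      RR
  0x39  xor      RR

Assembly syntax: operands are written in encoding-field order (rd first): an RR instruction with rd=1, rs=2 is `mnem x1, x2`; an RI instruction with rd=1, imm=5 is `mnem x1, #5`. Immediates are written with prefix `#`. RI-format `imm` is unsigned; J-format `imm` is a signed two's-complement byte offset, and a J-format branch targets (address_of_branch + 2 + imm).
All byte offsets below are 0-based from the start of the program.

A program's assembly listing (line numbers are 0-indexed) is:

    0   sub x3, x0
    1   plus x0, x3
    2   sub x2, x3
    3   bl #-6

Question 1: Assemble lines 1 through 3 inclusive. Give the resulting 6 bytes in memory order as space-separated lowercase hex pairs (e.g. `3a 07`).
c0 68 c0 26 fa 73

L1: plus op=0x1a:6|rd=0:2|rs=3:2|pad=0:6 ⇒ 0x68c0 ⇒ little c0 68
L2: sub op=0x9:6|rd=2:2|rs=3:2|pad=0:6 ⇒ 0x26c0 ⇒ little c0 26
L3: bl op=0x1c:6|imm=-6:10 ⇒ 0x73fa ⇒ little fa 73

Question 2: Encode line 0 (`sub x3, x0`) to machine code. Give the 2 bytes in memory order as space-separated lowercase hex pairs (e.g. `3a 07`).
00 27

line 0 (sub): pack op=0x9:6|rd=3:2|rs=0:2|pad=0:6 = 0x2700; little→ 00 27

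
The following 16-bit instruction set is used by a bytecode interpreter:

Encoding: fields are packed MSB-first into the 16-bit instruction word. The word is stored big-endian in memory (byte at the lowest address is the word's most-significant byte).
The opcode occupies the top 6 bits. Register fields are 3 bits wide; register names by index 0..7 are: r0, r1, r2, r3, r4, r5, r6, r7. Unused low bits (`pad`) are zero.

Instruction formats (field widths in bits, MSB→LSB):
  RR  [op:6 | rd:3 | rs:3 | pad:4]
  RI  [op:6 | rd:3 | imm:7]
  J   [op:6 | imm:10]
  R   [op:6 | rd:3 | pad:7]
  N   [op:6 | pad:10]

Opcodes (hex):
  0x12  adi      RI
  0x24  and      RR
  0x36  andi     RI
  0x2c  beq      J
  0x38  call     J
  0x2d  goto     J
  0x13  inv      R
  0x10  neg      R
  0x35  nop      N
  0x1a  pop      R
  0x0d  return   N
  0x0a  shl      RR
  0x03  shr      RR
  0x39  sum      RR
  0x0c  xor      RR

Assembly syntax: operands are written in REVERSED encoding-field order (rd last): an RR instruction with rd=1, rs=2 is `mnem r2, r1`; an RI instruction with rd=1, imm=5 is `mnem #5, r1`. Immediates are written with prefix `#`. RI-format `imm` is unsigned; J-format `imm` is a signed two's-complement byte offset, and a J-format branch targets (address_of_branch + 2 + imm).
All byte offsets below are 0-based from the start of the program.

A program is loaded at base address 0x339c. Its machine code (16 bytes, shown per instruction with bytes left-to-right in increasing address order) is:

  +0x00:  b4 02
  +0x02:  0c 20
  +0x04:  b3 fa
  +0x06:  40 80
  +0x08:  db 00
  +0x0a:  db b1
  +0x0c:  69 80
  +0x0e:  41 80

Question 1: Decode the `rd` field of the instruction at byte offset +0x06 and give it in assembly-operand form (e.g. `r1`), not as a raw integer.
off 0x06: read 40 80 as big → 0x4080
  op=0x4080>>10=0x10 ⇒ neg (R)
  rd: (w>>7)&0x7=0x1 → r1

r1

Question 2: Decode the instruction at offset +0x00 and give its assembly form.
@+00  big-endian(b4 02) = 0xb402
  opcode bits[15:10]=0x2d: goto/J
  imm: (w>>0)&0x3ff=0x2 → #2

goto #2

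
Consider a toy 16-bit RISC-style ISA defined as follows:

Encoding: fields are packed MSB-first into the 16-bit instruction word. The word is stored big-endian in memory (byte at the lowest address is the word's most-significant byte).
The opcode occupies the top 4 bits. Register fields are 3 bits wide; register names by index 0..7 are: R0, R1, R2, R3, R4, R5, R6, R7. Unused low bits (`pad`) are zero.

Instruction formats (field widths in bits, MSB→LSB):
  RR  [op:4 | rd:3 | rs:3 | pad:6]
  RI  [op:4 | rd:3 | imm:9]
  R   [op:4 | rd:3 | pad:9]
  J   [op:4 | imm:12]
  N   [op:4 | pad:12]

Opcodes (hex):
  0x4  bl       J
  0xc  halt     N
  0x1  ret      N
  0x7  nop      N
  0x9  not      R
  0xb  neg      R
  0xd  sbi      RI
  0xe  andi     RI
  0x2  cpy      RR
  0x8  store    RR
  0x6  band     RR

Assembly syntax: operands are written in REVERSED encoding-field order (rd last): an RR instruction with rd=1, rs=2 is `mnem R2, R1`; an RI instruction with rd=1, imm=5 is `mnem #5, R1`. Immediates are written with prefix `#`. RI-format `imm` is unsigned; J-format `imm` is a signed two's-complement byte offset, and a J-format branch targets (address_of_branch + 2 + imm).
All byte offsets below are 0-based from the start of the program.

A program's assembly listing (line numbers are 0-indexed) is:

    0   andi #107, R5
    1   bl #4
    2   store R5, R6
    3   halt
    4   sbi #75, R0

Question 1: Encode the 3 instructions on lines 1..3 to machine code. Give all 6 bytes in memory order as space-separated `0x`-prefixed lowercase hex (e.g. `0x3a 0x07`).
L1: bl op=0x4:4|imm=4:12 ⇒ 0x4004 ⇒ big 40 04
L2: store op=0x8:4|rd=6:3|rs=5:3|pad=0:6 ⇒ 0x8d40 ⇒ big 8d 40
L3: halt op=0xc:4|pad=0:12 ⇒ 0xc000 ⇒ big c0 00

0x40 0x04 0x8d 0x40 0xc0 0x00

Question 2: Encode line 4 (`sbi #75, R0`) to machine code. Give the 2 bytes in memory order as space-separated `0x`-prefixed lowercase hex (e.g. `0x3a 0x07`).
L4: sbi op=0xd:4|rd=0:3|imm=75:9 ⇒ 0xd04b ⇒ big d0 4b

0xd0 0x4b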